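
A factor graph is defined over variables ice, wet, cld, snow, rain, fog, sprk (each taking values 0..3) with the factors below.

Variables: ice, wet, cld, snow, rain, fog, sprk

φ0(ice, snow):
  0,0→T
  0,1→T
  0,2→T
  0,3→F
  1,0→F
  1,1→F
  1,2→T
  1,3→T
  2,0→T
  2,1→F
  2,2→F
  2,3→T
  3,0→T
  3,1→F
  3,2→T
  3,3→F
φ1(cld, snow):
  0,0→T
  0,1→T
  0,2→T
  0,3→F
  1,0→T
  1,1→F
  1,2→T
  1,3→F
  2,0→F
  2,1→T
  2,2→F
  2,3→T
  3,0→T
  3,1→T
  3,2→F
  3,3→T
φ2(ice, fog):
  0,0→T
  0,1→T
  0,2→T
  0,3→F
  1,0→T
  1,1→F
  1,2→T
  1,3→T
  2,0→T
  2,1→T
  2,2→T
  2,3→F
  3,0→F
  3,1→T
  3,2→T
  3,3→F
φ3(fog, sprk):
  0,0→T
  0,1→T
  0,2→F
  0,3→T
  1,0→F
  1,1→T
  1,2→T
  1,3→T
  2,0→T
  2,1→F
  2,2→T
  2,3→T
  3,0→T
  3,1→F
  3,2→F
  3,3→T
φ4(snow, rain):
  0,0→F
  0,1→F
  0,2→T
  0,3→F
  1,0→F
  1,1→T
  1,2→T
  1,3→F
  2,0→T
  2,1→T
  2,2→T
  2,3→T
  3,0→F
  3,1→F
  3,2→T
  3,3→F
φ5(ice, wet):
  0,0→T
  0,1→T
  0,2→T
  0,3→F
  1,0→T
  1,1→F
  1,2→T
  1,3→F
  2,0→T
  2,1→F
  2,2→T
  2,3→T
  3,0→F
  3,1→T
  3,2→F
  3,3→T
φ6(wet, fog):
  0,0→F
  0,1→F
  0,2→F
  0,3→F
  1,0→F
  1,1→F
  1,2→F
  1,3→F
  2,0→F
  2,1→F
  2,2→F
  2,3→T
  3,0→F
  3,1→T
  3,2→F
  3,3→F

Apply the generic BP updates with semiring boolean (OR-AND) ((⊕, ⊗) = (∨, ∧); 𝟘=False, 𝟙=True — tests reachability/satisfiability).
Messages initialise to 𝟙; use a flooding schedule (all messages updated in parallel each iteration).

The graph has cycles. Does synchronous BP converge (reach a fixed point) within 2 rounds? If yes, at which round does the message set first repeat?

NOT CONVERGED within 2 rounds

init: all messages = 𝟙 over 4 values
r1 m[φ0→ice] = [T, T, T, T]
r1 m[φ0→snow] = [T, T, T, T]
r1 m[φ1→cld] = [T, T, T, T]
r1 m[φ1→snow] = [T, T, T, T]
r1 m[φ2→ice] = [T, T, T, T]
r1 m[φ2→fog] = [T, T, T, T]
r1 m[φ3→fog] = [T, T, T, T]
r1 m[φ3→sprk] = [T, T, T, T]
r1 m[φ4→snow] = [T, T, T, T]
r1 m[φ4→rain] = [T, T, T, T]
r1 m[φ5→ice] = [T, T, T, T]
r1 m[φ5→wet] = [T, T, T, T]
r1 m[φ6→wet] = [F, F, T, T]
r1 m[φ6→fog] = [F, T, F, T]
r1 m[ice→φ0] = [T, T, T, T]
r1 m[ice→φ2] = [T, T, T, T]
r1 m[ice→φ5] = [T, T, T, T]
r1 m[wet→φ5] = [T, T, T, T]
r1 m[wet→φ6] = [T, T, T, T]
r1 m[cld→φ1] = [T, T, T, T]
r1 m[snow→φ0] = [T, T, T, T]
r1 m[snow→φ1] = [T, T, T, T]
r1 m[snow→φ4] = [T, T, T, T]
r1 m[rain→φ4] = [T, T, T, T]
r1 m[fog→φ2] = [T, T, T, T]
r1 m[fog→φ3] = [T, T, T, T]
r1 m[fog→φ6] = [T, T, T, T]
r1 m[sprk→φ3] = [T, T, T, T]
r2 m[φ0→ice] = [T, T, T, T]
r2 m[φ0→snow] = [T, T, T, T]
r2 m[φ1→cld] = [T, T, T, T]
r2 m[φ1→snow] = [T, T, T, T]
r2 m[φ2→ice] = [T, T, T, T]
r2 m[φ2→fog] = [T, T, T, T]
r2 m[φ3→fog] = [T, T, T, T]
r2 m[φ3→sprk] = [T, T, T, T]
r2 m[φ4→snow] = [T, T, T, T]
r2 m[φ4→rain] = [T, T, T, T]
r2 m[φ5→ice] = [T, T, T, T]
r2 m[φ5→wet] = [T, T, T, T]
r2 m[φ6→wet] = [F, F, T, T]
r2 m[φ6→fog] = [F, T, F, T]
r2 m[ice→φ0] = [T, T, T, T]
r2 m[ice→φ2] = [T, T, T, T]
r2 m[ice→φ5] = [T, T, T, T]
r2 m[wet→φ5] = [F, F, T, T]
r2 m[wet→φ6] = [T, T, T, T]
r2 m[cld→φ1] = [T, T, T, T]
r2 m[snow→φ0] = [T, T, T, T]
r2 m[snow→φ1] = [T, T, T, T]
r2 m[snow→φ4] = [T, T, T, T]
r2 m[rain→φ4] = [T, T, T, T]
r2 m[fog→φ2] = [F, T, F, T]
r2 m[fog→φ3] = [F, T, F, T]
r2 m[fog→φ6] = [T, T, T, T]
r2 m[sprk→φ3] = [T, T, T, T]
no fixed point within 2 rounds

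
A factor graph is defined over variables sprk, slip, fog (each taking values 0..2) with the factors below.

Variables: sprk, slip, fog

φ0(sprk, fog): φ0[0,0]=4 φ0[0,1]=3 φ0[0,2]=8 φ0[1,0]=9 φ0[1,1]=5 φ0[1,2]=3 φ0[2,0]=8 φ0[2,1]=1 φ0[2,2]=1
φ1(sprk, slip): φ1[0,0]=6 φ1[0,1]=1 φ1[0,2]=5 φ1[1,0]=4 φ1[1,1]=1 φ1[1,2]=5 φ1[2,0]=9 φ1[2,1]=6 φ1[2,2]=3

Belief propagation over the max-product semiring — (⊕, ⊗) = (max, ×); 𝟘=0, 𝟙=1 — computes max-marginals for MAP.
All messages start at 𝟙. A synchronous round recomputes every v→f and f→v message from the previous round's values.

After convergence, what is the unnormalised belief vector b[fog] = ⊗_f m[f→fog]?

b[fog] = [72, 25, 48]

init: all messages = 𝟙 over 3 values
r1 m[φ0→sprk] = [8, 9, 8]
r1 m[φ0→fog] = [9, 5, 8]
r1 m[φ1→sprk] = [6, 5, 9]
r1 m[φ1→slip] = [9, 6, 5]
r1 m[sprk→φ0] = [1, 1, 1]
r1 m[sprk→φ1] = [1, 1, 1]
r1 m[slip→φ1] = [1, 1, 1]
r1 m[fog→φ0] = [1, 1, 1]
r2 m[φ0→sprk] = [8, 9, 8]
r2 m[φ0→fog] = [9, 5, 8]
r2 m[φ1→sprk] = [6, 5, 9]
r2 m[φ1→slip] = [9, 6, 5]
r2 m[sprk→φ0] = [6, 5, 9]
r2 m[sprk→φ1] = [8, 9, 8]
r2 m[slip→φ1] = [1, 1, 1]
r2 m[fog→φ0] = [1, 1, 1]
r3 m[φ0→sprk] = [8, 9, 8]
r3 m[φ0→fog] = [72, 25, 48]
r3 m[φ1→sprk] = [6, 5, 9]
r3 m[φ1→slip] = [72, 48, 45]
r3 m[sprk→φ0] = [6, 5, 9]
r3 m[sprk→φ1] = [8, 9, 8]
r3 m[slip→φ1] = [1, 1, 1]
r3 m[fog→φ0] = [1, 1, 1]
r4 m[φ0→sprk] = [8, 9, 8]
r4 m[φ0→fog] = [72, 25, 48]
r4 m[φ1→sprk] = [6, 5, 9]
r4 m[φ1→slip] = [72, 48, 45]
r4 m[sprk→φ0] = [6, 5, 9]
r4 m[sprk→φ1] = [8, 9, 8]
r4 m[slip→φ1] = [1, 1, 1]
r4 m[fog→φ0] = [1, 1, 1]
fixed point reached at round 4
b[fog] = ⊗ incoming = [72, 25, 48]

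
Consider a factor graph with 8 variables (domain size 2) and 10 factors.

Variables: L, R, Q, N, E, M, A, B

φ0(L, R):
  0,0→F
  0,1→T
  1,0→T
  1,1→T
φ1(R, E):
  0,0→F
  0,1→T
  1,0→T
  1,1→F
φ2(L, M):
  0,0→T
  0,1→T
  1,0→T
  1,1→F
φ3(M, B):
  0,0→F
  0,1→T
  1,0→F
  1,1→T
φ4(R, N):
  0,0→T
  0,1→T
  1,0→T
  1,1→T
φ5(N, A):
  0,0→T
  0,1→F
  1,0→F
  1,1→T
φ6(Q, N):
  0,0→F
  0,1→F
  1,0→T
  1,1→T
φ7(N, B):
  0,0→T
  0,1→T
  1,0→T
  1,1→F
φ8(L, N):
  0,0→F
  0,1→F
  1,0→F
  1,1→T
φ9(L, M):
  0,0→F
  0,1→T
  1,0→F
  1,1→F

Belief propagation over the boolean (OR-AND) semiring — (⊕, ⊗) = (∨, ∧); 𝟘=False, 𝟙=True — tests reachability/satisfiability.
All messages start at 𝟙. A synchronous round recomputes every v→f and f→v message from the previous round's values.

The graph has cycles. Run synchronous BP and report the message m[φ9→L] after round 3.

message @ round 3 = [T, F]

init: all messages = 𝟙 over 2 values
r1 m[φ0→L] = [T, T]
r1 m[φ0→R] = [T, T]
r1 m[φ1→R] = [T, T]
r1 m[φ1→E] = [T, T]
r1 m[φ2→L] = [T, T]
r1 m[φ2→M] = [T, T]
r1 m[φ3→M] = [T, T]
r1 m[φ3→B] = [F, T]
r1 m[φ4→R] = [T, T]
r1 m[φ4→N] = [T, T]
r1 m[φ5→N] = [T, T]
r1 m[φ5→A] = [T, T]
r1 m[φ6→Q] = [F, T]
r1 m[φ6→N] = [T, T]
r1 m[φ7→N] = [T, T]
r1 m[φ7→B] = [T, T]
r1 m[φ8→L] = [F, T]
r1 m[φ8→N] = [F, T]
r1 m[φ9→L] = [T, F]
r1 m[φ9→M] = [F, T]
r1 m[L→φ0] = [T, T]
r1 m[L→φ2] = [T, T]
r1 m[L→φ8] = [T, T]
r1 m[L→φ9] = [T, T]
r1 m[R→φ0] = [T, T]
r1 m[R→φ1] = [T, T]
r1 m[R→φ4] = [T, T]
r1 m[Q→φ6] = [T, T]
r1 m[N→φ4] = [T, T]
r1 m[N→φ5] = [T, T]
r1 m[N→φ6] = [T, T]
r1 m[N→φ7] = [T, T]
r1 m[N→φ8] = [T, T]
r1 m[E→φ1] = [T, T]
r1 m[M→φ2] = [T, T]
r1 m[M→φ3] = [T, T]
r1 m[M→φ9] = [T, T]
r1 m[A→φ5] = [T, T]
r1 m[B→φ3] = [T, T]
r1 m[B→φ7] = [T, T]
r2 m[φ0→L] = [T, T]
r2 m[φ0→R] = [T, T]
r2 m[φ1→R] = [T, T]
r2 m[φ1→E] = [T, T]
r2 m[φ2→L] = [T, T]
r2 m[φ2→M] = [T, T]
r2 m[φ3→M] = [T, T]
r2 m[φ3→B] = [F, T]
r2 m[φ4→R] = [T, T]
r2 m[φ4→N] = [T, T]
r2 m[φ5→N] = [T, T]
r2 m[φ5→A] = [T, T]
r2 m[φ6→Q] = [F, T]
r2 m[φ6→N] = [T, T]
r2 m[φ7→N] = [T, T]
r2 m[φ7→B] = [T, T]
r2 m[φ8→L] = [F, T]
r2 m[φ8→N] = [F, T]
r2 m[φ9→L] = [T, F]
r2 m[φ9→M] = [F, T]
r2 m[L→φ0] = [F, F]
r2 m[L→φ2] = [F, F]
r2 m[L→φ8] = [T, F]
r2 m[L→φ9] = [F, T]
r2 m[R→φ0] = [T, T]
r2 m[R→φ1] = [T, T]
r2 m[R→φ4] = [T, T]
r2 m[Q→φ6] = [T, T]
r2 m[N→φ4] = [F, T]
r2 m[N→φ5] = [F, T]
r2 m[N→φ6] = [F, T]
r2 m[N→φ7] = [F, T]
r2 m[N→φ8] = [T, T]
r2 m[E→φ1] = [T, T]
r2 m[M→φ2] = [F, T]
r2 m[M→φ3] = [F, T]
r2 m[M→φ9] = [T, T]
r2 m[A→φ5] = [T, T]
r2 m[B→φ3] = [T, T]
r2 m[B→φ7] = [F, T]
r3 m[φ0→L] = [T, T]
r3 m[φ0→R] = [F, F]
r3 m[φ1→R] = [T, T]
r3 m[φ1→E] = [T, T]
r3 m[φ2→L] = [T, F]
r3 m[φ2→M] = [F, F]
r3 m[φ3→M] = [T, T]
r3 m[φ3→B] = [F, T]
r3 m[φ4→R] = [T, T]
r3 m[φ4→N] = [T, T]
r3 m[φ5→N] = [T, T]
r3 m[φ5→A] = [F, T]
r3 m[φ6→Q] = [F, T]
r3 m[φ6→N] = [T, T]
r3 m[φ7→N] = [T, F]
r3 m[φ7→B] = [T, F]
r3 m[φ8→L] = [F, T]
r3 m[φ8→N] = [F, F]
r3 m[φ9→L] = [T, F]
r3 m[φ9→M] = [F, F]
r3 m[L→φ0] = [F, F]
r3 m[L→φ2] = [F, F]
r3 m[L→φ8] = [T, F]
r3 m[L→φ9] = [F, T]
r3 m[R→φ0] = [T, T]
r3 m[R→φ1] = [T, T]
r3 m[R→φ4] = [T, T]
r3 m[Q→φ6] = [T, T]
r3 m[N→φ4] = [F, T]
r3 m[N→φ5] = [F, T]
r3 m[N→φ6] = [F, T]
r3 m[N→φ7] = [F, T]
r3 m[N→φ8] = [T, T]
r3 m[E→φ1] = [T, T]
r3 m[M→φ2] = [F, T]
r3 m[M→φ3] = [F, T]
r3 m[M→φ9] = [T, T]
r3 m[A→φ5] = [T, T]
r3 m[B→φ3] = [T, T]
r3 m[B→φ7] = [F, T]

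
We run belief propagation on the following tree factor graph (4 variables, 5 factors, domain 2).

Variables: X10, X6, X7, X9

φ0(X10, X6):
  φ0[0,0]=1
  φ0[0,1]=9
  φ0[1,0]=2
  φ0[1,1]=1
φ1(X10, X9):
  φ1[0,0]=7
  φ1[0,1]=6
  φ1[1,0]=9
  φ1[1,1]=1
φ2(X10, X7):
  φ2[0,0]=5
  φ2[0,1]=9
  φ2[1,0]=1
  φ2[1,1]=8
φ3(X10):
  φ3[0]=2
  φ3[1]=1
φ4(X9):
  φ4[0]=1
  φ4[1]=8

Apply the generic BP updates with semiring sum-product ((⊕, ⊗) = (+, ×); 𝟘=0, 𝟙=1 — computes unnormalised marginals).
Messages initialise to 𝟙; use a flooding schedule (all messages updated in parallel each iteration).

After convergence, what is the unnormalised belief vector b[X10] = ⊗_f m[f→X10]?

b[X10] = [15400, 459]

init: all messages = 𝟙 over 2 values
r1 m[φ0→X10] = [10, 3]
r1 m[φ0→X6] = [3, 10]
r1 m[φ1→X10] = [13, 10]
r1 m[φ1→X9] = [16, 7]
r1 m[φ2→X10] = [14, 9]
r1 m[φ2→X7] = [6, 17]
r1 m[φ3→X10] = [2, 1]
r1 m[φ4→X9] = [1, 8]
r1 m[X10→φ0] = [1, 1]
r1 m[X10→φ1] = [1, 1]
r1 m[X10→φ2] = [1, 1]
r1 m[X10→φ3] = [1, 1]
r1 m[X6→φ0] = [1, 1]
r1 m[X7→φ2] = [1, 1]
r1 m[X9→φ1] = [1, 1]
r1 m[X9→φ4] = [1, 1]
r2 m[φ0→X10] = [10, 3]
r2 m[φ0→X6] = [3, 10]
r2 m[φ1→X10] = [13, 10]
r2 m[φ1→X9] = [16, 7]
r2 m[φ2→X10] = [14, 9]
r2 m[φ2→X7] = [6, 17]
r2 m[φ3→X10] = [2, 1]
r2 m[φ4→X9] = [1, 8]
r2 m[X10→φ0] = [364, 90]
r2 m[X10→φ1] = [280, 27]
r2 m[X10→φ2] = [260, 30]
r2 m[X10→φ3] = [1820, 270]
r2 m[X6→φ0] = [1, 1]
r2 m[X7→φ2] = [1, 1]
r2 m[X9→φ1] = [1, 8]
r2 m[X9→φ4] = [16, 7]
r3 m[φ0→X10] = [10, 3]
r3 m[φ0→X6] = [544, 3366]
r3 m[φ1→X10] = [55, 17]
r3 m[φ1→X9] = [2203, 1707]
r3 m[φ2→X10] = [14, 9]
r3 m[φ2→X7] = [1330, 2580]
r3 m[φ3→X10] = [2, 1]
r3 m[φ4→X9] = [1, 8]
r3 m[X10→φ0] = [364, 90]
r3 m[X10→φ1] = [280, 27]
r3 m[X10→φ2] = [260, 30]
r3 m[X10→φ3] = [1820, 270]
r3 m[X6→φ0] = [1, 1]
r3 m[X7→φ2] = [1, 1]
r3 m[X9→φ1] = [1, 8]
r3 m[X9→φ4] = [16, 7]
r4 m[φ0→X10] = [10, 3]
r4 m[φ0→X6] = [544, 3366]
r4 m[φ1→X10] = [55, 17]
r4 m[φ1→X9] = [2203, 1707]
r4 m[φ2→X10] = [14, 9]
r4 m[φ2→X7] = [1330, 2580]
r4 m[φ3→X10] = [2, 1]
r4 m[φ4→X9] = [1, 8]
r4 m[X10→φ0] = [1540, 153]
r4 m[X10→φ1] = [280, 27]
r4 m[X10→φ2] = [1100, 51]
r4 m[X10→φ3] = [7700, 459]
r4 m[X6→φ0] = [1, 1]
r4 m[X7→φ2] = [1, 1]
r4 m[X9→φ1] = [1, 8]
r4 m[X9→φ4] = [2203, 1707]
r5 m[φ0→X10] = [10, 3]
r5 m[φ0→X6] = [1846, 14013]
r5 m[φ1→X10] = [55, 17]
r5 m[φ1→X9] = [2203, 1707]
r5 m[φ2→X10] = [14, 9]
r5 m[φ2→X7] = [5551, 10308]
r5 m[φ3→X10] = [2, 1]
r5 m[φ4→X9] = [1, 8]
r5 m[X10→φ0] = [1540, 153]
r5 m[X10→φ1] = [280, 27]
r5 m[X10→φ2] = [1100, 51]
r5 m[X10→φ3] = [7700, 459]
r5 m[X6→φ0] = [1, 1]
r5 m[X7→φ2] = [1, 1]
r5 m[X9→φ1] = [1, 8]
r5 m[X9→φ4] = [2203, 1707]
r6 m[φ0→X10] = [10, 3]
r6 m[φ0→X6] = [1846, 14013]
r6 m[φ1→X10] = [55, 17]
r6 m[φ1→X9] = [2203, 1707]
r6 m[φ2→X10] = [14, 9]
r6 m[φ2→X7] = [5551, 10308]
r6 m[φ3→X10] = [2, 1]
r6 m[φ4→X9] = [1, 8]
r6 m[X10→φ0] = [1540, 153]
r6 m[X10→φ1] = [280, 27]
r6 m[X10→φ2] = [1100, 51]
r6 m[X10→φ3] = [7700, 459]
r6 m[X6→φ0] = [1, 1]
r6 m[X7→φ2] = [1, 1]
r6 m[X9→φ1] = [1, 8]
r6 m[X9→φ4] = [2203, 1707]
fixed point reached at round 6
b[X10] = ⊗ incoming = [15400, 459]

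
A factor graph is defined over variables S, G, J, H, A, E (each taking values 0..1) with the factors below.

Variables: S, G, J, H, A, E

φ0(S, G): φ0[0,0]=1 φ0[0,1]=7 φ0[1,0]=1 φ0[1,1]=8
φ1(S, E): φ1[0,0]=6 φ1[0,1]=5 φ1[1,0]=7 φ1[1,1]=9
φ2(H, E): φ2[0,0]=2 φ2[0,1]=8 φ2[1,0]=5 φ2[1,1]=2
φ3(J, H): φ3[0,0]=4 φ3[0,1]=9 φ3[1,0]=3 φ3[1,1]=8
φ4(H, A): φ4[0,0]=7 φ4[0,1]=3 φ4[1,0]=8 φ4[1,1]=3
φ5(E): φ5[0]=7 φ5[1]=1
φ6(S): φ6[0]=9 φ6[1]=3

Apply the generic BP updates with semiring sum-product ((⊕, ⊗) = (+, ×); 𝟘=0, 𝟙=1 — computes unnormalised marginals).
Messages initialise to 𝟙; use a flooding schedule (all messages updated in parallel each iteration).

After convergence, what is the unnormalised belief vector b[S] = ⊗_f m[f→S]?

init: all messages = 𝟙 over 2 values
r1 m[φ0→S] = [8, 9]
r1 m[φ0→G] = [2, 15]
r1 m[φ1→S] = [11, 16]
r1 m[φ1→E] = [13, 14]
r1 m[φ2→H] = [10, 7]
r1 m[φ2→E] = [7, 10]
r1 m[φ3→J] = [13, 11]
r1 m[φ3→H] = [7, 17]
r1 m[φ4→H] = [10, 11]
r1 m[φ4→A] = [15, 6]
r1 m[φ5→E] = [7, 1]
r1 m[φ6→S] = [9, 3]
r1 m[S→φ0] = [1, 1]
r1 m[S→φ1] = [1, 1]
r1 m[S→φ6] = [1, 1]
r1 m[G→φ0] = [1, 1]
r1 m[J→φ3] = [1, 1]
r1 m[H→φ2] = [1, 1]
r1 m[H→φ3] = [1, 1]
r1 m[H→φ4] = [1, 1]
r1 m[A→φ4] = [1, 1]
r1 m[E→φ1] = [1, 1]
r1 m[E→φ2] = [1, 1]
r1 m[E→φ5] = [1, 1]
r2 m[φ0→S] = [8, 9]
r2 m[φ0→G] = [2, 15]
r2 m[φ1→S] = [11, 16]
r2 m[φ1→E] = [13, 14]
r2 m[φ2→H] = [10, 7]
r2 m[φ2→E] = [7, 10]
r2 m[φ3→J] = [13, 11]
r2 m[φ3→H] = [7, 17]
r2 m[φ4→H] = [10, 11]
r2 m[φ4→A] = [15, 6]
r2 m[φ5→E] = [7, 1]
r2 m[φ6→S] = [9, 3]
r2 m[S→φ0] = [99, 48]
r2 m[S→φ1] = [72, 27]
r2 m[S→φ6] = [88, 144]
r2 m[G→φ0] = [1, 1]
r2 m[J→φ3] = [1, 1]
r2 m[H→φ2] = [70, 187]
r2 m[H→φ3] = [100, 77]
r2 m[H→φ4] = [70, 119]
r2 m[A→φ4] = [1, 1]
r2 m[E→φ1] = [49, 10]
r2 m[E→φ2] = [91, 14]
r2 m[E→φ5] = [91, 140]
r3 m[φ0→S] = [8, 9]
r3 m[φ0→G] = [147, 1077]
r3 m[φ1→S] = [344, 433]
r3 m[φ1→E] = [621, 603]
r3 m[φ2→H] = [294, 483]
r3 m[φ2→E] = [1075, 934]
r3 m[φ3→J] = [1093, 916]
r3 m[φ3→H] = [7, 17]
r3 m[φ4→H] = [10, 11]
r3 m[φ4→A] = [1442, 567]
r3 m[φ5→E] = [7, 1]
r3 m[φ6→S] = [9, 3]
r3 m[S→φ0] = [99, 48]
r3 m[S→φ1] = [72, 27]
r3 m[S→φ6] = [88, 144]
r3 m[G→φ0] = [1, 1]
r3 m[J→φ3] = [1, 1]
r3 m[H→φ2] = [70, 187]
r3 m[H→φ3] = [100, 77]
r3 m[H→φ4] = [70, 119]
r3 m[A→φ4] = [1, 1]
r3 m[E→φ1] = [49, 10]
r3 m[E→φ2] = [91, 14]
r3 m[E→φ5] = [91, 140]
r4 m[φ0→S] = [8, 9]
r4 m[φ0→G] = [147, 1077]
r4 m[φ1→S] = [344, 433]
r4 m[φ1→E] = [621, 603]
r4 m[φ2→H] = [294, 483]
r4 m[φ2→E] = [1075, 934]
r4 m[φ3→J] = [1093, 916]
r4 m[φ3→H] = [7, 17]
r4 m[φ4→H] = [10, 11]
r4 m[φ4→A] = [1442, 567]
r4 m[φ5→E] = [7, 1]
r4 m[φ6→S] = [9, 3]
r4 m[S→φ0] = [3096, 1299]
r4 m[S→φ1] = [72, 27]
r4 m[S→φ6] = [2752, 3897]
r4 m[G→φ0] = [1, 1]
r4 m[J→φ3] = [1, 1]
r4 m[H→φ2] = [70, 187]
r4 m[H→φ3] = [2940, 5313]
r4 m[H→φ4] = [2058, 8211]
r4 m[A→φ4] = [1, 1]
r4 m[E→φ1] = [7525, 934]
r4 m[E→φ2] = [4347, 603]
r4 m[E→φ5] = [667575, 563202]
r5 m[φ0→S] = [8, 9]
r5 m[φ0→G] = [4395, 32064]
r5 m[φ1→S] = [49820, 61081]
r5 m[φ1→E] = [621, 603]
r5 m[φ2→H] = [13518, 22941]
r5 m[φ2→E] = [1075, 934]
r5 m[φ3→J] = [59577, 51324]
r5 m[φ3→H] = [7, 17]
r5 m[φ4→H] = [10, 11]
r5 m[φ4→A] = [80094, 30807]
r5 m[φ5→E] = [7, 1]
r5 m[φ6→S] = [9, 3]
r5 m[S→φ0] = [3096, 1299]
r5 m[S→φ1] = [72, 27]
r5 m[S→φ6] = [2752, 3897]
r5 m[G→φ0] = [1, 1]
r5 m[J→φ3] = [1, 1]
r5 m[H→φ2] = [70, 187]
r5 m[H→φ3] = [2940, 5313]
r5 m[H→φ4] = [2058, 8211]
r5 m[A→φ4] = [1, 1]
r5 m[E→φ1] = [7525, 934]
r5 m[E→φ2] = [4347, 603]
r5 m[E→φ5] = [667575, 563202]
r6 m[φ0→S] = [8, 9]
r6 m[φ0→G] = [4395, 32064]
r6 m[φ1→S] = [49820, 61081]
r6 m[φ1→E] = [621, 603]
r6 m[φ2→H] = [13518, 22941]
r6 m[φ2→E] = [1075, 934]
r6 m[φ3→J] = [59577, 51324]
r6 m[φ3→H] = [7, 17]
r6 m[φ4→H] = [10, 11]
r6 m[φ4→A] = [80094, 30807]
r6 m[φ5→E] = [7, 1]
r6 m[φ6→S] = [9, 3]
r6 m[S→φ0] = [448380, 183243]
r6 m[S→φ1] = [72, 27]
r6 m[S→φ6] = [398560, 549729]
r6 m[G→φ0] = [1, 1]
r6 m[J→φ3] = [1, 1]
r6 m[H→φ2] = [70, 187]
r6 m[H→φ3] = [135180, 252351]
r6 m[H→φ4] = [94626, 389997]
r6 m[A→φ4] = [1, 1]
r6 m[E→φ1] = [7525, 934]
r6 m[E→φ2] = [4347, 603]
r6 m[E→φ5] = [667575, 563202]
r7 m[φ0→S] = [8, 9]
r7 m[φ0→G] = [631623, 4604604]
r7 m[φ1→S] = [49820, 61081]
r7 m[φ1→E] = [621, 603]
r7 m[φ2→H] = [13518, 22941]
r7 m[φ2→E] = [1075, 934]
r7 m[φ3→J] = [2811879, 2424348]
r7 m[φ3→H] = [7, 17]
r7 m[φ4→H] = [10, 11]
r7 m[φ4→A] = [3782358, 1453869]
r7 m[φ5→E] = [7, 1]
r7 m[φ6→S] = [9, 3]
r7 m[S→φ0] = [448380, 183243]
r7 m[S→φ1] = [72, 27]
r7 m[S→φ6] = [398560, 549729]
r7 m[G→φ0] = [1, 1]
r7 m[J→φ3] = [1, 1]
r7 m[H→φ2] = [70, 187]
r7 m[H→φ3] = [135180, 252351]
r7 m[H→φ4] = [94626, 389997]
r7 m[A→φ4] = [1, 1]
r7 m[E→φ1] = [7525, 934]
r7 m[E→φ2] = [4347, 603]
r7 m[E→φ5] = [667575, 563202]
r8 m[φ0→S] = [8, 9]
r8 m[φ0→G] = [631623, 4604604]
r8 m[φ1→S] = [49820, 61081]
r8 m[φ1→E] = [621, 603]
r8 m[φ2→H] = [13518, 22941]
r8 m[φ2→E] = [1075, 934]
r8 m[φ3→J] = [2811879, 2424348]
r8 m[φ3→H] = [7, 17]
r8 m[φ4→H] = [10, 11]
r8 m[φ4→A] = [3782358, 1453869]
r8 m[φ5→E] = [7, 1]
r8 m[φ6→S] = [9, 3]
r8 m[S→φ0] = [448380, 183243]
r8 m[S→φ1] = [72, 27]
r8 m[S→φ6] = [398560, 549729]
r8 m[G→φ0] = [1, 1]
r8 m[J→φ3] = [1, 1]
r8 m[H→φ2] = [70, 187]
r8 m[H→φ3] = [135180, 252351]
r8 m[H→φ4] = [94626, 389997]
r8 m[A→φ4] = [1, 1]
r8 m[E→φ1] = [7525, 934]
r8 m[E→φ2] = [4347, 603]
r8 m[E→φ5] = [667575, 563202]
fixed point reached at round 8
b[S] = ⊗ incoming = [3587040, 1649187]

b[S] = [3587040, 1649187]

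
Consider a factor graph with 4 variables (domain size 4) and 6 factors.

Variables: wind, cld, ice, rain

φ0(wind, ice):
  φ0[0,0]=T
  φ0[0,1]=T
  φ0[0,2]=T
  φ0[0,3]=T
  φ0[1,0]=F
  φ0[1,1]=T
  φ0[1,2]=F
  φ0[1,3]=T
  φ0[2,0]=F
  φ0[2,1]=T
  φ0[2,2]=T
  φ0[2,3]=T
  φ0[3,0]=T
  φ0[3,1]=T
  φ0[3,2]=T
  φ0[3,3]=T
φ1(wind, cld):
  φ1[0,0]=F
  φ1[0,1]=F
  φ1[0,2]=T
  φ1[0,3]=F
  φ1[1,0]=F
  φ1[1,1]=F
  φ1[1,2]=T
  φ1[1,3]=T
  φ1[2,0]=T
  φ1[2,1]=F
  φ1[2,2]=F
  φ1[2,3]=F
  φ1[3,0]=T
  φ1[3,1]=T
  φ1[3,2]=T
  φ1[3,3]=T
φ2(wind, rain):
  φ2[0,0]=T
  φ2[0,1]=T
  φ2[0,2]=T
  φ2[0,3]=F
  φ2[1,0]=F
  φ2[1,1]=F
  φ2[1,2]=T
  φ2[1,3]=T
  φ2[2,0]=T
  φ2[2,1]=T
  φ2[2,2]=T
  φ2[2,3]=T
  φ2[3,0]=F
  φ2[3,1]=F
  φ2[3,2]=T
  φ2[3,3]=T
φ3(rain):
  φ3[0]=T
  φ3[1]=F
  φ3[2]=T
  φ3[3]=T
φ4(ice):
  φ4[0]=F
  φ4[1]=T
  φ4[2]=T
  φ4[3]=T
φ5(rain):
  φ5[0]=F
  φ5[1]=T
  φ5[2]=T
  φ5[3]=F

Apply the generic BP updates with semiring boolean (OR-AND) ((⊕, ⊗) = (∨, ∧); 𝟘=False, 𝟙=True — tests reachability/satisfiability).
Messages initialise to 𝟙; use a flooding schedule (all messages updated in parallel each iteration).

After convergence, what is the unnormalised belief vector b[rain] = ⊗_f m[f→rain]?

b[rain] = [F, F, T, F]

init: all messages = 𝟙 over 4 values
r1 m[φ0→wind] = [T, T, T, T]
r1 m[φ0→ice] = [T, T, T, T]
r1 m[φ1→wind] = [T, T, T, T]
r1 m[φ1→cld] = [T, T, T, T]
r1 m[φ2→wind] = [T, T, T, T]
r1 m[φ2→rain] = [T, T, T, T]
r1 m[φ3→rain] = [T, F, T, T]
r1 m[φ4→ice] = [F, T, T, T]
r1 m[φ5→rain] = [F, T, T, F]
r1 m[wind→φ0] = [T, T, T, T]
r1 m[wind→φ1] = [T, T, T, T]
r1 m[wind→φ2] = [T, T, T, T]
r1 m[cld→φ1] = [T, T, T, T]
r1 m[ice→φ0] = [T, T, T, T]
r1 m[ice→φ4] = [T, T, T, T]
r1 m[rain→φ2] = [T, T, T, T]
r1 m[rain→φ3] = [T, T, T, T]
r1 m[rain→φ5] = [T, T, T, T]
r2 m[φ0→wind] = [T, T, T, T]
r2 m[φ0→ice] = [T, T, T, T]
r2 m[φ1→wind] = [T, T, T, T]
r2 m[φ1→cld] = [T, T, T, T]
r2 m[φ2→wind] = [T, T, T, T]
r2 m[φ2→rain] = [T, T, T, T]
r2 m[φ3→rain] = [T, F, T, T]
r2 m[φ4→ice] = [F, T, T, T]
r2 m[φ5→rain] = [F, T, T, F]
r2 m[wind→φ0] = [T, T, T, T]
r2 m[wind→φ1] = [T, T, T, T]
r2 m[wind→φ2] = [T, T, T, T]
r2 m[cld→φ1] = [T, T, T, T]
r2 m[ice→φ0] = [F, T, T, T]
r2 m[ice→φ4] = [T, T, T, T]
r2 m[rain→φ2] = [F, F, T, F]
r2 m[rain→φ3] = [F, T, T, F]
r2 m[rain→φ5] = [T, F, T, T]
r3 m[φ0→wind] = [T, T, T, T]
r3 m[φ0→ice] = [T, T, T, T]
r3 m[φ1→wind] = [T, T, T, T]
r3 m[φ1→cld] = [T, T, T, T]
r3 m[φ2→wind] = [T, T, T, T]
r3 m[φ2→rain] = [T, T, T, T]
r3 m[φ3→rain] = [T, F, T, T]
r3 m[φ4→ice] = [F, T, T, T]
r3 m[φ5→rain] = [F, T, T, F]
r3 m[wind→φ0] = [T, T, T, T]
r3 m[wind→φ1] = [T, T, T, T]
r3 m[wind→φ2] = [T, T, T, T]
r3 m[cld→φ1] = [T, T, T, T]
r3 m[ice→φ0] = [F, T, T, T]
r3 m[ice→φ4] = [T, T, T, T]
r3 m[rain→φ2] = [F, F, T, F]
r3 m[rain→φ3] = [F, T, T, F]
r3 m[rain→φ5] = [T, F, T, T]
fixed point reached at round 3
b[rain] = ⊗ incoming = [F, F, T, F]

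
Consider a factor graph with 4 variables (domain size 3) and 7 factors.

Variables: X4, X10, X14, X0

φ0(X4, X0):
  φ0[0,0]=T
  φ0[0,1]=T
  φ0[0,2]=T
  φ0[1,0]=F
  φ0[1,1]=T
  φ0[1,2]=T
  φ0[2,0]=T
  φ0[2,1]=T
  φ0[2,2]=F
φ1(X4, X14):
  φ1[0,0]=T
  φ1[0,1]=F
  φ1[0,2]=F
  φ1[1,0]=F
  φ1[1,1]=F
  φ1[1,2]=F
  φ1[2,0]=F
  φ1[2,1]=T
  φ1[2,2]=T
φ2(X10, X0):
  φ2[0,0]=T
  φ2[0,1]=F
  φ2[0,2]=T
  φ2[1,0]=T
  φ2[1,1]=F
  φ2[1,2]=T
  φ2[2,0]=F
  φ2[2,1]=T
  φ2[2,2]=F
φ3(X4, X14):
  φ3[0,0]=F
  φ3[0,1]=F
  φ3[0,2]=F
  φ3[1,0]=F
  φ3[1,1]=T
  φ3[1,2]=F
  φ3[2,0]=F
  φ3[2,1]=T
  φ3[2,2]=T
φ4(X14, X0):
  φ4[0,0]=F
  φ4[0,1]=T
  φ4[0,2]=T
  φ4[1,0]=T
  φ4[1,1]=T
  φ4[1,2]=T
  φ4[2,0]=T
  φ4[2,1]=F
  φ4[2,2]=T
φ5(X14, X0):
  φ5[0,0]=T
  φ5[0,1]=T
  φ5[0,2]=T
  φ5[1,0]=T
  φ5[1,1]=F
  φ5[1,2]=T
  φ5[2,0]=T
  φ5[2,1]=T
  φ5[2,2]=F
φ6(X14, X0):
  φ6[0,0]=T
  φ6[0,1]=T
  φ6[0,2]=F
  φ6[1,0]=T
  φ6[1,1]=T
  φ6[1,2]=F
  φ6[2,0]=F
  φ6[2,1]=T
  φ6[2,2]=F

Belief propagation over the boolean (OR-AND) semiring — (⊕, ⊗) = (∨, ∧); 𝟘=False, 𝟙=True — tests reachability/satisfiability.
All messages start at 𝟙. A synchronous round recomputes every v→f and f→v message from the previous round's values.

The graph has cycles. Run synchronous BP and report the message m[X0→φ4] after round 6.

message @ round 6 = [T, T, F]

init: all messages = 𝟙 over 3 values
r1 m[φ0→X4] = [T, T, T]
r1 m[φ0→X0] = [T, T, T]
r1 m[φ1→X4] = [T, F, T]
r1 m[φ1→X14] = [T, T, T]
r1 m[φ2→X10] = [T, T, T]
r1 m[φ2→X0] = [T, T, T]
r1 m[φ3→X4] = [F, T, T]
r1 m[φ3→X14] = [F, T, T]
r1 m[φ4→X14] = [T, T, T]
r1 m[φ4→X0] = [T, T, T]
r1 m[φ5→X14] = [T, T, T]
r1 m[φ5→X0] = [T, T, T]
r1 m[φ6→X14] = [T, T, T]
r1 m[φ6→X0] = [T, T, F]
r1 m[X4→φ0] = [T, T, T]
r1 m[X4→φ1] = [T, T, T]
r1 m[X4→φ3] = [T, T, T]
r1 m[X10→φ2] = [T, T, T]
r1 m[X14→φ1] = [T, T, T]
r1 m[X14→φ3] = [T, T, T]
r1 m[X14→φ4] = [T, T, T]
r1 m[X14→φ5] = [T, T, T]
r1 m[X14→φ6] = [T, T, T]
r1 m[X0→φ0] = [T, T, T]
r1 m[X0→φ2] = [T, T, T]
r1 m[X0→φ4] = [T, T, T]
r1 m[X0→φ5] = [T, T, T]
r1 m[X0→φ6] = [T, T, T]
r2 m[φ0→X4] = [T, T, T]
r2 m[φ0→X0] = [T, T, T]
r2 m[φ1→X4] = [T, F, T]
r2 m[φ1→X14] = [T, T, T]
r2 m[φ2→X10] = [T, T, T]
r2 m[φ2→X0] = [T, T, T]
r2 m[φ3→X4] = [F, T, T]
r2 m[φ3→X14] = [F, T, T]
r2 m[φ4→X14] = [T, T, T]
r2 m[φ4→X0] = [T, T, T]
r2 m[φ5→X14] = [T, T, T]
r2 m[φ5→X0] = [T, T, T]
r2 m[φ6→X14] = [T, T, T]
r2 m[φ6→X0] = [T, T, F]
r2 m[X4→φ0] = [F, F, T]
r2 m[X4→φ1] = [F, T, T]
r2 m[X4→φ3] = [T, F, T]
r2 m[X10→φ2] = [T, T, T]
r2 m[X14→φ1] = [F, T, T]
r2 m[X14→φ3] = [T, T, T]
r2 m[X14→φ4] = [F, T, T]
r2 m[X14→φ5] = [F, T, T]
r2 m[X14→φ6] = [F, T, T]
r2 m[X0→φ0] = [T, T, F]
r2 m[X0→φ2] = [T, T, F]
r2 m[X0→φ4] = [T, T, F]
r2 m[X0→φ5] = [T, T, F]
r2 m[X0→φ6] = [T, T, T]
r3 m[φ0→X4] = [T, T, T]
r3 m[φ0→X0] = [T, T, F]
r3 m[φ1→X4] = [F, F, T]
r3 m[φ1→X14] = [F, T, T]
r3 m[φ2→X10] = [T, T, T]
r3 m[φ2→X0] = [T, T, T]
r3 m[φ3→X4] = [F, T, T]
r3 m[φ3→X14] = [F, T, T]
r3 m[φ4→X14] = [T, T, T]
r3 m[φ4→X0] = [T, T, T]
r3 m[φ5→X14] = [T, T, T]
r3 m[φ5→X0] = [T, T, T]
r3 m[φ6→X14] = [T, T, T]
r3 m[φ6→X0] = [T, T, F]
r3 m[X4→φ0] = [F, F, T]
r3 m[X4→φ1] = [F, T, T]
r3 m[X4→φ3] = [T, F, T]
r3 m[X10→φ2] = [T, T, T]
r3 m[X14→φ1] = [F, T, T]
r3 m[X14→φ3] = [T, T, T]
r3 m[X14→φ4] = [F, T, T]
r3 m[X14→φ5] = [F, T, T]
r3 m[X14→φ6] = [F, T, T]
r3 m[X0→φ0] = [T, T, F]
r3 m[X0→φ2] = [T, T, F]
r3 m[X0→φ4] = [T, T, F]
r3 m[X0→φ5] = [T, T, F]
r3 m[X0→φ6] = [T, T, T]
r4 m[φ0→X4] = [T, T, T]
r4 m[φ0→X0] = [T, T, F]
r4 m[φ1→X4] = [F, F, T]
r4 m[φ1→X14] = [F, T, T]
r4 m[φ2→X10] = [T, T, T]
r4 m[φ2→X0] = [T, T, T]
r4 m[φ3→X4] = [F, T, T]
r4 m[φ3→X14] = [F, T, T]
r4 m[φ4→X14] = [T, T, T]
r4 m[φ4→X0] = [T, T, T]
r4 m[φ5→X14] = [T, T, T]
r4 m[φ5→X0] = [T, T, T]
r4 m[φ6→X14] = [T, T, T]
r4 m[φ6→X0] = [T, T, F]
r4 m[X4→φ0] = [F, F, T]
r4 m[X4→φ1] = [F, T, T]
r4 m[X4→φ3] = [F, F, T]
r4 m[X10→φ2] = [T, T, T]
r4 m[X14→φ1] = [F, T, T]
r4 m[X14→φ3] = [F, T, T]
r4 m[X14→φ4] = [F, T, T]
r4 m[X14→φ5] = [F, T, T]
r4 m[X14→φ6] = [F, T, T]
r4 m[X0→φ0] = [T, T, F]
r4 m[X0→φ2] = [T, T, F]
r4 m[X0→φ4] = [T, T, F]
r4 m[X0→φ5] = [T, T, F]
r4 m[X0→φ6] = [T, T, F]
r5 m[φ0→X4] = [T, T, T]
r5 m[φ0→X0] = [T, T, F]
r5 m[φ1→X4] = [F, F, T]
r5 m[φ1→X14] = [F, T, T]
r5 m[φ2→X10] = [T, T, T]
r5 m[φ2→X0] = [T, T, T]
r5 m[φ3→X4] = [F, T, T]
r5 m[φ3→X14] = [F, T, T]
r5 m[φ4→X14] = [T, T, T]
r5 m[φ4→X0] = [T, T, T]
r5 m[φ5→X14] = [T, T, T]
r5 m[φ5→X0] = [T, T, T]
r5 m[φ6→X14] = [T, T, T]
r5 m[φ6→X0] = [T, T, F]
r5 m[X4→φ0] = [F, F, T]
r5 m[X4→φ1] = [F, T, T]
r5 m[X4→φ3] = [F, F, T]
r5 m[X10→φ2] = [T, T, T]
r5 m[X14→φ1] = [F, T, T]
r5 m[X14→φ3] = [F, T, T]
r5 m[X14→φ4] = [F, T, T]
r5 m[X14→φ5] = [F, T, T]
r5 m[X14→φ6] = [F, T, T]
r5 m[X0→φ0] = [T, T, F]
r5 m[X0→φ2] = [T, T, F]
r5 m[X0→φ4] = [T, T, F]
r5 m[X0→φ5] = [T, T, F]
r5 m[X0→φ6] = [T, T, F]
r6 m[φ0→X4] = [T, T, T]
r6 m[φ0→X0] = [T, T, F]
r6 m[φ1→X4] = [F, F, T]
r6 m[φ1→X14] = [F, T, T]
r6 m[φ2→X10] = [T, T, T]
r6 m[φ2→X0] = [T, T, T]
r6 m[φ3→X4] = [F, T, T]
r6 m[φ3→X14] = [F, T, T]
r6 m[φ4→X14] = [T, T, T]
r6 m[φ4→X0] = [T, T, T]
r6 m[φ5→X14] = [T, T, T]
r6 m[φ5→X0] = [T, T, T]
r6 m[φ6→X14] = [T, T, T]
r6 m[φ6→X0] = [T, T, F]
r6 m[X4→φ0] = [F, F, T]
r6 m[X4→φ1] = [F, T, T]
r6 m[X4→φ3] = [F, F, T]
r6 m[X10→φ2] = [T, T, T]
r6 m[X14→φ1] = [F, T, T]
r6 m[X14→φ3] = [F, T, T]
r6 m[X14→φ4] = [F, T, T]
r6 m[X14→φ5] = [F, T, T]
r6 m[X14→φ6] = [F, T, T]
r6 m[X0→φ0] = [T, T, F]
r6 m[X0→φ2] = [T, T, F]
r6 m[X0→φ4] = [T, T, F]
r6 m[X0→φ5] = [T, T, F]
r6 m[X0→φ6] = [T, T, F]
fixed point reached at round 5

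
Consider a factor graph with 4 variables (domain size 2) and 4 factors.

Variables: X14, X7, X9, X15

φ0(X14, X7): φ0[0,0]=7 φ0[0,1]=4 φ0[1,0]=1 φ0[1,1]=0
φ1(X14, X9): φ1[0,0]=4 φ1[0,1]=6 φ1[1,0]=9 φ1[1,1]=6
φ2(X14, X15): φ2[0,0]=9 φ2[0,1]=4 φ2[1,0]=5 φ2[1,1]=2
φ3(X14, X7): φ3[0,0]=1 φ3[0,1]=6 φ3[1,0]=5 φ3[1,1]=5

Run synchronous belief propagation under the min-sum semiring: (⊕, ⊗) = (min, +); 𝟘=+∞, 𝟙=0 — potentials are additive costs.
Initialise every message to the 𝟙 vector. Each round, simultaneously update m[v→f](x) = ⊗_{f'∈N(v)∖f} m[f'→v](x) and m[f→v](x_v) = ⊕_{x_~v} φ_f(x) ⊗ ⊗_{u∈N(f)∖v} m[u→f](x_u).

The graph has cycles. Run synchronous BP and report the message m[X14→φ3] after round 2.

message @ round 2 = [12, 8]

init: all messages = 𝟙 over 2 values
r1 m[φ0→X14] = [4, 0]
r1 m[φ0→X7] = [1, 0]
r1 m[φ1→X14] = [4, 6]
r1 m[φ1→X9] = [4, 6]
r1 m[φ2→X14] = [4, 2]
r1 m[φ2→X15] = [5, 2]
r1 m[φ3→X14] = [1, 5]
r1 m[φ3→X7] = [1, 5]
r1 m[X14→φ0] = [0, 0]
r1 m[X14→φ1] = [0, 0]
r1 m[X14→φ2] = [0, 0]
r1 m[X14→φ3] = [0, 0]
r1 m[X7→φ0] = [0, 0]
r1 m[X7→φ3] = [0, 0]
r1 m[X9→φ1] = [0, 0]
r1 m[X15→φ2] = [0, 0]
r2 m[φ0→X14] = [4, 0]
r2 m[φ0→X7] = [1, 0]
r2 m[φ1→X14] = [4, 6]
r2 m[φ1→X9] = [4, 6]
r2 m[φ2→X14] = [4, 2]
r2 m[φ2→X15] = [5, 2]
r2 m[φ3→X14] = [1, 5]
r2 m[φ3→X7] = [1, 5]
r2 m[X14→φ0] = [9, 13]
r2 m[X14→φ1] = [9, 7]
r2 m[X14→φ2] = [9, 11]
r2 m[X14→φ3] = [12, 8]
r2 m[X7→φ0] = [1, 5]
r2 m[X7→φ3] = [1, 0]
r2 m[X9→φ1] = [0, 0]
r2 m[X15→φ2] = [0, 0]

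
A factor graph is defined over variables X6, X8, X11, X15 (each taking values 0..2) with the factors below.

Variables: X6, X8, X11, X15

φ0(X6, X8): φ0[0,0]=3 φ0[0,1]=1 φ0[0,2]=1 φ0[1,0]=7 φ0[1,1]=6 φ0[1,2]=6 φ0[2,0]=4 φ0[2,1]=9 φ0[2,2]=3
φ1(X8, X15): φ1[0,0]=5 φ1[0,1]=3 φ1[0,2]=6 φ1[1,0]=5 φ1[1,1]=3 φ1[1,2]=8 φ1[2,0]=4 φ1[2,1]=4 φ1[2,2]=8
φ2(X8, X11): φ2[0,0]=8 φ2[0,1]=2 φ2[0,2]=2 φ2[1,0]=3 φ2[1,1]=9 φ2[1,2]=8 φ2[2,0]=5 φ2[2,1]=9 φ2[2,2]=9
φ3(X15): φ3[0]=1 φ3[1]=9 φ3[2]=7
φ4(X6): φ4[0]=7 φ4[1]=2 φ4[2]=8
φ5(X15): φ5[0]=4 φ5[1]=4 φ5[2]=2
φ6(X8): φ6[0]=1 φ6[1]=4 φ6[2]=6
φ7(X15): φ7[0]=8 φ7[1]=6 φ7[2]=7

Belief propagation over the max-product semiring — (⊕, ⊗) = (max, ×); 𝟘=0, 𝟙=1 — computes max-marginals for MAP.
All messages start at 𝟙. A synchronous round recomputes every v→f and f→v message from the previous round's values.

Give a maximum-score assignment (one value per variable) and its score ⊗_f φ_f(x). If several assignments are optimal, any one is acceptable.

assignment: (X6=2, X8=1, X11=1, X15=2); score = 2032128

init: all messages = 𝟙 over 3 values
r1 m[φ0→X6] = [3, 7, 9]
r1 m[φ0→X8] = [7, 9, 6]
r1 m[φ1→X8] = [6, 8, 8]
r1 m[φ1→X15] = [5, 4, 8]
r1 m[φ2→X8] = [8, 9, 9]
r1 m[φ2→X11] = [8, 9, 9]
r1 m[φ3→X15] = [1, 9, 7]
r1 m[φ4→X6] = [7, 2, 8]
r1 m[φ5→X15] = [4, 4, 2]
r1 m[φ6→X8] = [1, 4, 6]
r1 m[φ7→X15] = [8, 6, 7]
r1 m[X6→φ0] = [1, 1, 1]
r1 m[X6→φ4] = [1, 1, 1]
r1 m[X8→φ0] = [1, 1, 1]
r1 m[X8→φ1] = [1, 1, 1]
r1 m[X8→φ2] = [1, 1, 1]
r1 m[X8→φ6] = [1, 1, 1]
r1 m[X11→φ2] = [1, 1, 1]
r1 m[X15→φ1] = [1, 1, 1]
r1 m[X15→φ3] = [1, 1, 1]
r1 m[X15→φ5] = [1, 1, 1]
r1 m[X15→φ7] = [1, 1, 1]
r2 m[φ0→X6] = [3, 7, 9]
r2 m[φ0→X8] = [7, 9, 6]
r2 m[φ1→X8] = [6, 8, 8]
r2 m[φ1→X15] = [5, 4, 8]
r2 m[φ2→X8] = [8, 9, 9]
r2 m[φ2→X11] = [8, 9, 9]
r2 m[φ3→X15] = [1, 9, 7]
r2 m[φ4→X6] = [7, 2, 8]
r2 m[φ5→X15] = [4, 4, 2]
r2 m[φ6→X8] = [1, 4, 6]
r2 m[φ7→X15] = [8, 6, 7]
r2 m[X6→φ0] = [7, 2, 8]
r2 m[X6→φ4] = [3, 7, 9]
r2 m[X8→φ0] = [48, 288, 432]
r2 m[X8→φ1] = [56, 324, 324]
r2 m[X8→φ2] = [42, 288, 288]
r2 m[X8→φ6] = [336, 648, 432]
r2 m[X11→φ2] = [1, 1, 1]
r2 m[X15→φ1] = [32, 216, 98]
r2 m[X15→φ3] = [160, 96, 112]
r2 m[X15→φ5] = [40, 216, 392]
r2 m[X15→φ7] = [20, 144, 112]
r3 m[φ0→X6] = [432, 2592, 2592]
r3 m[φ0→X8] = [32, 72, 24]
r3 m[φ1→X8] = [648, 784, 864]
r3 m[φ1→X15] = [1620, 1296, 2592]
r3 m[φ2→X8] = [8, 9, 9]
r3 m[φ2→X11] = [1440, 2592, 2592]
r3 m[φ3→X15] = [1, 9, 7]
r3 m[φ4→X6] = [7, 2, 8]
r3 m[φ5→X15] = [4, 4, 2]
r3 m[φ6→X8] = [1, 4, 6]
r3 m[φ7→X15] = [8, 6, 7]
r3 m[X6→φ0] = [7, 2, 8]
r3 m[X6→φ4] = [3, 7, 9]
r3 m[X8→φ0] = [48, 288, 432]
r3 m[X8→φ1] = [56, 324, 324]
r3 m[X8→φ2] = [42, 288, 288]
r3 m[X8→φ6] = [336, 648, 432]
r3 m[X11→φ2] = [1, 1, 1]
r3 m[X15→φ1] = [32, 216, 98]
r3 m[X15→φ3] = [160, 96, 112]
r3 m[X15→φ5] = [40, 216, 392]
r3 m[X15→φ7] = [20, 144, 112]
r4 m[φ0→X6] = [432, 2592, 2592]
r4 m[φ0→X8] = [32, 72, 24]
r4 m[φ1→X8] = [648, 784, 864]
r4 m[φ1→X15] = [1620, 1296, 2592]
r4 m[φ2→X8] = [8, 9, 9]
r4 m[φ2→X11] = [1440, 2592, 2592]
r4 m[φ3→X15] = [1, 9, 7]
r4 m[φ4→X6] = [7, 2, 8]
r4 m[φ5→X15] = [4, 4, 2]
r4 m[φ6→X8] = [1, 4, 6]
r4 m[φ7→X15] = [8, 6, 7]
r4 m[X6→φ0] = [7, 2, 8]
r4 m[X6→φ4] = [432, 2592, 2592]
r4 m[X8→φ0] = [5184, 28224, 46656]
r4 m[X8→φ1] = [256, 2592, 1296]
r4 m[X8→φ2] = [20736, 225792, 124416]
r4 m[X8→φ6] = [165888, 508032, 186624]
r4 m[X11→φ2] = [1, 1, 1]
r4 m[X15→φ1] = [32, 216, 98]
r4 m[X15→φ3] = [51840, 31104, 36288]
r4 m[X15→φ5] = [12960, 69984, 127008]
r4 m[X15→φ7] = [6480, 46656, 36288]
r5 m[φ0→X6] = [46656, 279936, 254016]
r5 m[φ0→X8] = [32, 72, 24]
r5 m[φ1→X8] = [648, 784, 864]
r5 m[φ1→X15] = [12960, 7776, 20736]
r5 m[φ2→X8] = [8, 9, 9]
r5 m[φ2→X11] = [677376, 2032128, 1806336]
r5 m[φ3→X15] = [1, 9, 7]
r5 m[φ4→X6] = [7, 2, 8]
r5 m[φ5→X15] = [4, 4, 2]
r5 m[φ6→X8] = [1, 4, 6]
r5 m[φ7→X15] = [8, 6, 7]
r5 m[X6→φ0] = [7, 2, 8]
r5 m[X6→φ4] = [432, 2592, 2592]
r5 m[X8→φ0] = [5184, 28224, 46656]
r5 m[X8→φ1] = [256, 2592, 1296]
r5 m[X8→φ2] = [20736, 225792, 124416]
r5 m[X8→φ6] = [165888, 508032, 186624]
r5 m[X11→φ2] = [1, 1, 1]
r5 m[X15→φ1] = [32, 216, 98]
r5 m[X15→φ3] = [51840, 31104, 36288]
r5 m[X15→φ5] = [12960, 69984, 127008]
r5 m[X15→φ7] = [6480, 46656, 36288]
r6 m[φ0→X6] = [46656, 279936, 254016]
r6 m[φ0→X8] = [32, 72, 24]
r6 m[φ1→X8] = [648, 784, 864]
r6 m[φ1→X15] = [12960, 7776, 20736]
r6 m[φ2→X8] = [8, 9, 9]
r6 m[φ2→X11] = [677376, 2032128, 1806336]
r6 m[φ3→X15] = [1, 9, 7]
r6 m[φ4→X6] = [7, 2, 8]
r6 m[φ5→X15] = [4, 4, 2]
r6 m[φ6→X8] = [1, 4, 6]
r6 m[φ7→X15] = [8, 6, 7]
r6 m[X6→φ0] = [7, 2, 8]
r6 m[X6→φ4] = [46656, 279936, 254016]
r6 m[X8→φ0] = [5184, 28224, 46656]
r6 m[X8→φ1] = [256, 2592, 1296]
r6 m[X8→φ2] = [20736, 225792, 124416]
r6 m[X8→φ6] = [165888, 508032, 186624]
r6 m[X11→φ2] = [1, 1, 1]
r6 m[X15→φ1] = [32, 216, 98]
r6 m[X15→φ3] = [414720, 186624, 290304]
r6 m[X15→φ5] = [103680, 419904, 1016064]
r6 m[X15→φ7] = [51840, 279936, 290304]
r7 m[φ0→X6] = [46656, 279936, 254016]
r7 m[φ0→X8] = [32, 72, 24]
r7 m[φ1→X8] = [648, 784, 864]
r7 m[φ1→X15] = [12960, 7776, 20736]
r7 m[φ2→X8] = [8, 9, 9]
r7 m[φ2→X11] = [677376, 2032128, 1806336]
r7 m[φ3→X15] = [1, 9, 7]
r7 m[φ4→X6] = [7, 2, 8]
r7 m[φ5→X15] = [4, 4, 2]
r7 m[φ6→X8] = [1, 4, 6]
r7 m[φ7→X15] = [8, 6, 7]
r7 m[X6→φ0] = [7, 2, 8]
r7 m[X6→φ4] = [46656, 279936, 254016]
r7 m[X8→φ0] = [5184, 28224, 46656]
r7 m[X8→φ1] = [256, 2592, 1296]
r7 m[X8→φ2] = [20736, 225792, 124416]
r7 m[X8→φ6] = [165888, 508032, 186624]
r7 m[X11→φ2] = [1, 1, 1]
r7 m[X15→φ1] = [32, 216, 98]
r7 m[X15→φ3] = [414720, 186624, 290304]
r7 m[X15→φ5] = [103680, 419904, 1016064]
r7 m[X15→φ7] = [51840, 279936, 290304]
fixed point reached at round 7
traceback from X6: (X6=2, X8=1, X11=1, X15=2), score=2032128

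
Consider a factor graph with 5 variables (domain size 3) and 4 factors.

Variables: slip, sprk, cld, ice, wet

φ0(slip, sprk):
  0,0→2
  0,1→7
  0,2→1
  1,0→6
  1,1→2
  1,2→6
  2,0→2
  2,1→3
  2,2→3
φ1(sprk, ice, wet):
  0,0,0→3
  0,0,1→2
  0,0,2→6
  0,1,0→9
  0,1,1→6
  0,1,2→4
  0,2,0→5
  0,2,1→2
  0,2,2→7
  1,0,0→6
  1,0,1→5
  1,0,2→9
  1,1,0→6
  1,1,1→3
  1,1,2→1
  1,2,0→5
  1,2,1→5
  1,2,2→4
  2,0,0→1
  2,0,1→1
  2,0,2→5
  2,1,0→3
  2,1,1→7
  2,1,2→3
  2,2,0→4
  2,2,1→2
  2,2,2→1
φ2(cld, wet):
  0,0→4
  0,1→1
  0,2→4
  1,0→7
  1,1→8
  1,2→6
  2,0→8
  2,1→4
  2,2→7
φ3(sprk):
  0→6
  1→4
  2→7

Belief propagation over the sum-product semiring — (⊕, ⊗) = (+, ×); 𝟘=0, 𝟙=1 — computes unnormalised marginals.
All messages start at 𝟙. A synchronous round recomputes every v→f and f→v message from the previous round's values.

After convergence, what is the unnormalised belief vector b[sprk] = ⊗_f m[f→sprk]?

b[sprk] = [44520, 35040, 30450]

init: all messages = 𝟙 over 3 values
r1 m[φ0→slip] = [10, 14, 8]
r1 m[φ0→sprk] = [10, 12, 10]
r1 m[φ1→sprk] = [44, 44, 27]
r1 m[φ1→ice] = [38, 42, 35]
r1 m[φ1→wet] = [42, 33, 40]
r1 m[φ2→cld] = [9, 21, 19]
r1 m[φ2→wet] = [19, 13, 17]
r1 m[φ3→sprk] = [6, 4, 7]
r1 m[slip→φ0] = [1, 1, 1]
r1 m[sprk→φ0] = [1, 1, 1]
r1 m[sprk→φ1] = [1, 1, 1]
r1 m[sprk→φ3] = [1, 1, 1]
r1 m[cld→φ2] = [1, 1, 1]
r1 m[ice→φ1] = [1, 1, 1]
r1 m[wet→φ1] = [1, 1, 1]
r1 m[wet→φ2] = [1, 1, 1]
r2 m[φ0→slip] = [10, 14, 8]
r2 m[φ0→sprk] = [10, 12, 10]
r2 m[φ1→sprk] = [44, 44, 27]
r2 m[φ1→ice] = [38, 42, 35]
r2 m[φ1→wet] = [42, 33, 40]
r2 m[φ2→cld] = [9, 21, 19]
r2 m[φ2→wet] = [19, 13, 17]
r2 m[φ3→sprk] = [6, 4, 7]
r2 m[slip→φ0] = [1, 1, 1]
r2 m[sprk→φ0] = [264, 176, 189]
r2 m[sprk→φ1] = [60, 48, 70]
r2 m[sprk→φ3] = [440, 528, 270]
r2 m[cld→φ2] = [1, 1, 1]
r2 m[ice→φ1] = [1, 1, 1]
r2 m[wet→φ1] = [19, 13, 17]
r2 m[wet→φ2] = [42, 33, 40]
r3 m[φ0→slip] = [1949, 3070, 1623]
r3 m[φ0→sprk] = [10, 12, 10]
r3 m[φ1→sprk] = [742, 730, 435]
r3 m[φ1→ice] = [35226, 41110, 33674]
r3 m[φ1→wet] = [2396, 1924, 2322]
r3 m[φ2→cld] = [361, 798, 748]
r3 m[φ2→wet] = [19, 13, 17]
r3 m[φ3→sprk] = [6, 4, 7]
r3 m[slip→φ0] = [1, 1, 1]
r3 m[sprk→φ0] = [264, 176, 189]
r3 m[sprk→φ1] = [60, 48, 70]
r3 m[sprk→φ3] = [440, 528, 270]
r3 m[cld→φ2] = [1, 1, 1]
r3 m[ice→φ1] = [1, 1, 1]
r3 m[wet→φ1] = [19, 13, 17]
r3 m[wet→φ2] = [42, 33, 40]
r4 m[φ0→slip] = [1949, 3070, 1623]
r4 m[φ0→sprk] = [10, 12, 10]
r4 m[φ1→sprk] = [742, 730, 435]
r4 m[φ1→ice] = [35226, 41110, 33674]
r4 m[φ1→wet] = [2396, 1924, 2322]
r4 m[φ2→cld] = [361, 798, 748]
r4 m[φ2→wet] = [19, 13, 17]
r4 m[φ3→sprk] = [6, 4, 7]
r4 m[slip→φ0] = [1, 1, 1]
r4 m[sprk→φ0] = [4452, 2920, 3045]
r4 m[sprk→φ1] = [60, 48, 70]
r4 m[sprk→φ3] = [7420, 8760, 4350]
r4 m[cld→φ2] = [1, 1, 1]
r4 m[ice→φ1] = [1, 1, 1]
r4 m[wet→φ1] = [19, 13, 17]
r4 m[wet→φ2] = [2396, 1924, 2322]
r5 m[φ0→slip] = [32389, 50822, 26799]
r5 m[φ0→sprk] = [10, 12, 10]
r5 m[φ1→sprk] = [742, 730, 435]
r5 m[φ1→ice] = [35226, 41110, 33674]
r5 m[φ1→wet] = [2396, 1924, 2322]
r5 m[φ2→cld] = [20796, 46096, 43118]
r5 m[φ2→wet] = [19, 13, 17]
r5 m[φ3→sprk] = [6, 4, 7]
r5 m[slip→φ0] = [1, 1, 1]
r5 m[sprk→φ0] = [4452, 2920, 3045]
r5 m[sprk→φ1] = [60, 48, 70]
r5 m[sprk→φ3] = [7420, 8760, 4350]
r5 m[cld→φ2] = [1, 1, 1]
r5 m[ice→φ1] = [1, 1, 1]
r5 m[wet→φ1] = [19, 13, 17]
r5 m[wet→φ2] = [2396, 1924, 2322]
r6 m[φ0→slip] = [32389, 50822, 26799]
r6 m[φ0→sprk] = [10, 12, 10]
r6 m[φ1→sprk] = [742, 730, 435]
r6 m[φ1→ice] = [35226, 41110, 33674]
r6 m[φ1→wet] = [2396, 1924, 2322]
r6 m[φ2→cld] = [20796, 46096, 43118]
r6 m[φ2→wet] = [19, 13, 17]
r6 m[φ3→sprk] = [6, 4, 7]
r6 m[slip→φ0] = [1, 1, 1]
r6 m[sprk→φ0] = [4452, 2920, 3045]
r6 m[sprk→φ1] = [60, 48, 70]
r6 m[sprk→φ3] = [7420, 8760, 4350]
r6 m[cld→φ2] = [1, 1, 1]
r6 m[ice→φ1] = [1, 1, 1]
r6 m[wet→φ1] = [19, 13, 17]
r6 m[wet→φ2] = [2396, 1924, 2322]
fixed point reached at round 6
b[sprk] = ⊗ incoming = [44520, 35040, 30450]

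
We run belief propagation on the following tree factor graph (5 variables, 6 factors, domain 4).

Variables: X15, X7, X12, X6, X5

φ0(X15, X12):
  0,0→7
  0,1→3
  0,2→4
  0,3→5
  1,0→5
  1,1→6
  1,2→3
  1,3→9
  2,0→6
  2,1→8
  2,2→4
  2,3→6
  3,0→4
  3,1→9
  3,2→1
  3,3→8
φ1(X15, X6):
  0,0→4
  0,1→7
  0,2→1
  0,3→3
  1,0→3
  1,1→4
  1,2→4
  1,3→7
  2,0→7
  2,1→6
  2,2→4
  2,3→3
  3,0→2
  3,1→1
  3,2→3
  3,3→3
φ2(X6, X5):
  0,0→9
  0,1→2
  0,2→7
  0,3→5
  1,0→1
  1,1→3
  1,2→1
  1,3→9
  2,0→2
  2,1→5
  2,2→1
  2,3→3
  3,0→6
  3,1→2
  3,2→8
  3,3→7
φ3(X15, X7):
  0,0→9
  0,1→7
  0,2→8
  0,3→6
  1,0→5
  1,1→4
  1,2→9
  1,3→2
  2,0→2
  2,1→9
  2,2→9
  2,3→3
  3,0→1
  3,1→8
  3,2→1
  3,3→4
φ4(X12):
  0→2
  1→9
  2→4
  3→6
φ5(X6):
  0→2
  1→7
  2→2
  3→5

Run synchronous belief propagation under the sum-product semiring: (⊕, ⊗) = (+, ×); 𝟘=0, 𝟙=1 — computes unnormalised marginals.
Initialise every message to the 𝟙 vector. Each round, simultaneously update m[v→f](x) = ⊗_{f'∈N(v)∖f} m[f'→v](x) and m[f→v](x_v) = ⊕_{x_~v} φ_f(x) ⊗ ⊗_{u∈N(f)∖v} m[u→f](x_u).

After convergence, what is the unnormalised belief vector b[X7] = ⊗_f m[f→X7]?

b[X7] = [2343558, 3815053, 4254435, 1902602]

init: all messages = 𝟙 over 4 values
r1 m[φ0→X15] = [19, 23, 24, 22]
r1 m[φ0→X12] = [22, 26, 12, 28]
r1 m[φ1→X15] = [15, 18, 20, 9]
r1 m[φ1→X6] = [16, 18, 12, 16]
r1 m[φ2→X6] = [23, 14, 11, 23]
r1 m[φ2→X5] = [18, 12, 17, 24]
r1 m[φ3→X15] = [30, 20, 23, 14]
r1 m[φ3→X7] = [17, 28, 27, 15]
r1 m[φ4→X12] = [2, 9, 4, 6]
r1 m[φ5→X6] = [2, 7, 2, 5]
r1 m[X15→φ0] = [1, 1, 1, 1]
r1 m[X15→φ1] = [1, 1, 1, 1]
r1 m[X15→φ3] = [1, 1, 1, 1]
r1 m[X7→φ3] = [1, 1, 1, 1]
r1 m[X12→φ0] = [1, 1, 1, 1]
r1 m[X12→φ4] = [1, 1, 1, 1]
r1 m[X6→φ1] = [1, 1, 1, 1]
r1 m[X6→φ2] = [1, 1, 1, 1]
r1 m[X6→φ5] = [1, 1, 1, 1]
r1 m[X5→φ2] = [1, 1, 1, 1]
r2 m[φ0→X15] = [19, 23, 24, 22]
r2 m[φ0→X12] = [22, 26, 12, 28]
r2 m[φ1→X15] = [15, 18, 20, 9]
r2 m[φ1→X6] = [16, 18, 12, 16]
r2 m[φ2→X6] = [23, 14, 11, 23]
r2 m[φ2→X5] = [18, 12, 17, 24]
r2 m[φ3→X15] = [30, 20, 23, 14]
r2 m[φ3→X7] = [17, 28, 27, 15]
r2 m[φ4→X12] = [2, 9, 4, 6]
r2 m[φ5→X6] = [2, 7, 2, 5]
r2 m[X15→φ0] = [450, 360, 460, 126]
r2 m[X15→φ1] = [570, 460, 552, 308]
r2 m[X15→φ3] = [285, 414, 480, 198]
r2 m[X7→φ3] = [1, 1, 1, 1]
r2 m[X12→φ0] = [2, 9, 4, 6]
r2 m[X12→φ4] = [22, 26, 12, 28]
r2 m[X6→φ1] = [46, 98, 22, 115]
r2 m[X6→φ2] = [32, 126, 24, 80]
r2 m[X6→φ5] = [368, 252, 132, 368]
r2 m[X5→φ2] = [1, 1, 1, 1]
r3 m[φ0→X15] = [87, 130, 136, 141]
r3 m[φ0→X12] = [8214, 8324, 4846, 9258]
r3 m[φ1→X15] = [1237, 1423, 1343, 601]
r3 m[φ1→X6] = [8140, 9450, 5542, 7510]
r3 m[φ2→X6] = [23, 14, 11, 23]
r3 m[φ2→X5] = [942, 722, 1014, 1926]
r3 m[φ3→X15] = [30, 20, 23, 14]
r3 m[φ3→X7] = [5793, 9555, 10524, 4770]
r3 m[φ4→X12] = [2, 9, 4, 6]
r3 m[φ5→X6] = [2, 7, 2, 5]
r3 m[X15→φ0] = [450, 360, 460, 126]
r3 m[X15→φ1] = [570, 460, 552, 308]
r3 m[X15→φ3] = [285, 414, 480, 198]
r3 m[X7→φ3] = [1, 1, 1, 1]
r3 m[X12→φ0] = [2, 9, 4, 6]
r3 m[X12→φ4] = [22, 26, 12, 28]
r3 m[X6→φ1] = [46, 98, 22, 115]
r3 m[X6→φ2] = [32, 126, 24, 80]
r3 m[X6→φ5] = [368, 252, 132, 368]
r3 m[X5→φ2] = [1, 1, 1, 1]
r4 m[φ0→X15] = [87, 130, 136, 141]
r4 m[φ0→X12] = [8214, 8324, 4846, 9258]
r4 m[φ1→X15] = [1237, 1423, 1343, 601]
r4 m[φ1→X6] = [8140, 9450, 5542, 7510]
r4 m[φ2→X6] = [23, 14, 11, 23]
r4 m[φ2→X5] = [942, 722, 1014, 1926]
r4 m[φ3→X15] = [30, 20, 23, 14]
r4 m[φ3→X7] = [5793, 9555, 10524, 4770]
r4 m[φ4→X12] = [2, 9, 4, 6]
r4 m[φ5→X6] = [2, 7, 2, 5]
r4 m[X15→φ0] = [37110, 28460, 30889, 8414]
r4 m[X15→φ1] = [2610, 2600, 3128, 1974]
r4 m[X15→φ3] = [107619, 184990, 182648, 84741]
r4 m[X7→φ3] = [1, 1, 1, 1]
r4 m[X12→φ0] = [2, 9, 4, 6]
r4 m[X12→φ4] = [8214, 8324, 4846, 9258]
r4 m[X6→φ1] = [46, 98, 22, 115]
r4 m[X6→φ2] = [16280, 66150, 11084, 37550]
r4 m[X6→φ5] = [187220, 132300, 60962, 172730]
r4 m[X5→φ2] = [1, 1, 1, 1]
r5 m[φ0→X15] = [87, 130, 136, 141]
r5 m[φ0→X12] = [621060, 604928, 365790, 694336]
r5 m[φ1→X15] = [1237, 1423, 1343, 601]
r5 m[φ1→X6] = [44084, 49412, 31444, 41336]
r5 m[φ2→X6] = [23, 14, 11, 23]
r5 m[φ2→X5] = [460138, 361530, 491594, 972852]
r5 m[φ3→X15] = [30, 20, 23, 14]
r5 m[φ3→X7] = [2343558, 3815053, 4254435, 1902602]
r5 m[φ4→X12] = [2, 9, 4, 6]
r5 m[φ5→X6] = [2, 7, 2, 5]
r5 m[X15→φ0] = [37110, 28460, 30889, 8414]
r5 m[X15→φ1] = [2610, 2600, 3128, 1974]
r5 m[X15→φ3] = [107619, 184990, 182648, 84741]
r5 m[X7→φ3] = [1, 1, 1, 1]
r5 m[X12→φ0] = [2, 9, 4, 6]
r5 m[X12→φ4] = [8214, 8324, 4846, 9258]
r5 m[X6→φ1] = [46, 98, 22, 115]
r5 m[X6→φ2] = [16280, 66150, 11084, 37550]
r5 m[X6→φ5] = [187220, 132300, 60962, 172730]
r5 m[X5→φ2] = [1, 1, 1, 1]
r6 m[φ0→X15] = [87, 130, 136, 141]
r6 m[φ0→X12] = [621060, 604928, 365790, 694336]
r6 m[φ1→X15] = [1237, 1423, 1343, 601]
r6 m[φ1→X6] = [44084, 49412, 31444, 41336]
r6 m[φ2→X6] = [23, 14, 11, 23]
r6 m[φ2→X5] = [460138, 361530, 491594, 972852]
r6 m[φ3→X15] = [30, 20, 23, 14]
r6 m[φ3→X7] = [2343558, 3815053, 4254435, 1902602]
r6 m[φ4→X12] = [2, 9, 4, 6]
r6 m[φ5→X6] = [2, 7, 2, 5]
r6 m[X15→φ0] = [37110, 28460, 30889, 8414]
r6 m[X15→φ1] = [2610, 2600, 3128, 1974]
r6 m[X15→φ3] = [107619, 184990, 182648, 84741]
r6 m[X7→φ3] = [1, 1, 1, 1]
r6 m[X12→φ0] = [2, 9, 4, 6]
r6 m[X12→φ4] = [621060, 604928, 365790, 694336]
r6 m[X6→φ1] = [46, 98, 22, 115]
r6 m[X6→φ2] = [88168, 345884, 62888, 206680]
r6 m[X6→φ5] = [1013932, 691768, 345884, 950728]
r6 m[X5→φ2] = [1, 1, 1, 1]
r7 m[φ0→X15] = [87, 130, 136, 141]
r7 m[φ0→X12] = [621060, 604928, 365790, 694336]
r7 m[φ1→X15] = [1237, 1423, 1343, 601]
r7 m[φ1→X6] = [44084, 49412, 31444, 41336]
r7 m[φ2→X6] = [23, 14, 11, 23]
r7 m[φ2→X5] = [2505252, 1941788, 2679388, 5189220]
r7 m[φ3→X15] = [30, 20, 23, 14]
r7 m[φ3→X7] = [2343558, 3815053, 4254435, 1902602]
r7 m[φ4→X12] = [2, 9, 4, 6]
r7 m[φ5→X6] = [2, 7, 2, 5]
r7 m[X15→φ0] = [37110, 28460, 30889, 8414]
r7 m[X15→φ1] = [2610, 2600, 3128, 1974]
r7 m[X15→φ3] = [107619, 184990, 182648, 84741]
r7 m[X7→φ3] = [1, 1, 1, 1]
r7 m[X12→φ0] = [2, 9, 4, 6]
r7 m[X12→φ4] = [621060, 604928, 365790, 694336]
r7 m[X6→φ1] = [46, 98, 22, 115]
r7 m[X6→φ2] = [88168, 345884, 62888, 206680]
r7 m[X6→φ5] = [1013932, 691768, 345884, 950728]
r7 m[X5→φ2] = [1, 1, 1, 1]
r8 m[φ0→X15] = [87, 130, 136, 141]
r8 m[φ0→X12] = [621060, 604928, 365790, 694336]
r8 m[φ1→X15] = [1237, 1423, 1343, 601]
r8 m[φ1→X6] = [44084, 49412, 31444, 41336]
r8 m[φ2→X6] = [23, 14, 11, 23]
r8 m[φ2→X5] = [2505252, 1941788, 2679388, 5189220]
r8 m[φ3→X15] = [30, 20, 23, 14]
r8 m[φ3→X7] = [2343558, 3815053, 4254435, 1902602]
r8 m[φ4→X12] = [2, 9, 4, 6]
r8 m[φ5→X6] = [2, 7, 2, 5]
r8 m[X15→φ0] = [37110, 28460, 30889, 8414]
r8 m[X15→φ1] = [2610, 2600, 3128, 1974]
r8 m[X15→φ3] = [107619, 184990, 182648, 84741]
r8 m[X7→φ3] = [1, 1, 1, 1]
r8 m[X12→φ0] = [2, 9, 4, 6]
r8 m[X12→φ4] = [621060, 604928, 365790, 694336]
r8 m[X6→φ1] = [46, 98, 22, 115]
r8 m[X6→φ2] = [88168, 345884, 62888, 206680]
r8 m[X6→φ5] = [1013932, 691768, 345884, 950728]
r8 m[X5→φ2] = [1, 1, 1, 1]
fixed point reached at round 8
b[X7] = ⊗ incoming = [2343558, 3815053, 4254435, 1902602]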